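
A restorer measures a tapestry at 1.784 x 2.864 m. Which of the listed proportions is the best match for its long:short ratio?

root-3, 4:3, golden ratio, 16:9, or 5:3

2.864/1.784 ≈ 1.605. Nearest candidates are golden ratio (1.618, off by 0.013) and 5:3 (1.667, off by 0.062).

golden ratio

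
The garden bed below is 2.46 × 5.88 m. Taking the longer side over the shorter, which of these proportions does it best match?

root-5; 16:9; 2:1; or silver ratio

silver ratio

Ratio = 5.88 / 2.46 ≈ 2.390.
Distances: root-5 2.236 (Δ 0.154); 16:9 1.778 (Δ 0.612); 2:1 2.000 (Δ 0.390); silver ratio 2.414 (Δ 0.024).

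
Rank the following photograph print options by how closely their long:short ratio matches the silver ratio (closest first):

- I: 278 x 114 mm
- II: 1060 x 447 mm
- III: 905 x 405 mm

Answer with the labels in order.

I, II, III

I: 278/114 ≈ 2.439 → |2.439 − 2.414| = 0.025
II: 1060/447 ≈ 2.371 → |2.371 − 2.414| = 0.043
III: 905/405 ≈ 2.235 → |2.235 − 2.414| = 0.179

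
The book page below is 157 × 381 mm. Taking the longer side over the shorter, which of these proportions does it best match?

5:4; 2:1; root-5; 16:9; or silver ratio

381/157 ≈ 2.427. Nearest candidates are silver ratio (2.414, off by 0.013) and root-5 (2.236, off by 0.191).

silver ratio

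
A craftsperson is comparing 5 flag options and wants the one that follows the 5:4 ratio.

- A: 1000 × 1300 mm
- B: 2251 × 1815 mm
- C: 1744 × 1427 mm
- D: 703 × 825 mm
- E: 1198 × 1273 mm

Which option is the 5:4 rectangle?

Ratios (long/short): A ≈ 1.300; B ≈ 1.240; C ≈ 1.222; D ≈ 1.174; E ≈ 1.063.
5:4 ≈ 1.250; option B is nearest (Δ 0.010).

B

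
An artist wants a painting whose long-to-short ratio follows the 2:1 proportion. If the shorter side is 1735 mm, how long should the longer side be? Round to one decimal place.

3470.0 mm

2:1 = 2.00000.
Longer side = 1735 × 2.00000 ≈ 3470.000 → 3470.0 mm.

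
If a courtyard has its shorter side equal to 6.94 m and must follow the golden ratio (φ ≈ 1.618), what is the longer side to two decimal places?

golden ratio ≈ 1.61803.
Longer side = 6.94 × 1.61803 ≈ 11.2291 → 11.23 m.

11.23 m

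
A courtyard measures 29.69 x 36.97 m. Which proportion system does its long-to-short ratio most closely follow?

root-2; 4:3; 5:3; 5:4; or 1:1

Ratio = 36.97 / 29.69 ≈ 1.245.
Distances: root-2 1.414 (Δ 0.169); 4:3 1.333 (Δ 0.088); 5:3 1.667 (Δ 0.422); 5:4 1.250 (Δ 0.005); 1:1 1.000 (Δ 0.245).

5:4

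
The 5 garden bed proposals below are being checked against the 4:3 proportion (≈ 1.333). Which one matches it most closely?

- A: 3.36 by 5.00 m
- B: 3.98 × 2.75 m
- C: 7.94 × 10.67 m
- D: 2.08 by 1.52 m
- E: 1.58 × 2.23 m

C

Target 4:3 ≈ 1.333.
A: 1.488 (Δ0.155)  B: 1.447 (Δ0.114)  C: 1.344 (Δ0.011)  D: 1.368 (Δ0.035)  E: 1.411 (Δ0.078)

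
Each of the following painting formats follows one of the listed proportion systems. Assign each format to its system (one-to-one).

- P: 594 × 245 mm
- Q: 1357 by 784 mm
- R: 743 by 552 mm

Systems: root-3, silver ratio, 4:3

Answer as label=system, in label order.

P = 594/245 ≈ 2.424 → silver ratio (2.414)
Q = 1357/784 ≈ 1.731 → root-3 (1.732)
R = 743/552 ≈ 1.346 → 4:3 (1.333)

P=silver ratio, Q=root-3, R=4:3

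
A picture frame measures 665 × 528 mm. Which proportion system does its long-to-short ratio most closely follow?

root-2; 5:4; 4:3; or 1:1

5:4

Ratio = 665 / 528 ≈ 1.259.
Distances: root-2 1.414 (Δ 0.155); 5:4 1.250 (Δ 0.009); 4:3 1.333 (Δ 0.074); 1:1 1.000 (Δ 0.259).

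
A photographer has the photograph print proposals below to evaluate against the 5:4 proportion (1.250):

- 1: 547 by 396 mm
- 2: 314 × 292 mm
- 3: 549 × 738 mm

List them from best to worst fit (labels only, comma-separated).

1: 547/396 ≈ 1.381 → |1.381 − 1.250| = 0.131
2: 314/292 ≈ 1.075 → |1.075 − 1.250| = 0.175
3: 738/549 ≈ 1.344 → |1.344 − 1.250| = 0.094

3, 1, 2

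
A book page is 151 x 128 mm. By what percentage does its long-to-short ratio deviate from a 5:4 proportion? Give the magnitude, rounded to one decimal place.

5.6%

Ratio = 151 / 128 ≈ 1.1797.
Ideal 5:4 = 1.2500. |1.1797 − 1.2500| / 1.2500 ≈ 5.62% → 5.6%.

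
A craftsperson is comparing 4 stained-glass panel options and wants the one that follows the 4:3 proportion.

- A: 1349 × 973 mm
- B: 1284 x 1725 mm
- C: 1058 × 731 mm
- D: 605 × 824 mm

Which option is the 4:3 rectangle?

Ratios (long/short): A ≈ 1.386; B ≈ 1.343; C ≈ 1.447; D ≈ 1.362.
4:3 ≈ 1.333; option B is nearest (Δ 0.010).

B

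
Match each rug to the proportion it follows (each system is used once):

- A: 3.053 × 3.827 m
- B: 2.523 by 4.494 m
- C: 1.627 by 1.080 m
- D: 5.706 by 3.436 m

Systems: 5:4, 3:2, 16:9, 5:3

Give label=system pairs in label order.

A=5:4, B=16:9, C=3:2, D=5:3

A = 3.827/3.053 ≈ 1.254 → 5:4 (1.250)
B = 4.494/2.523 ≈ 1.781 → 16:9 (1.778)
C = 1.627/1.080 ≈ 1.506 → 3:2 (1.500)
D = 5.706/3.436 ≈ 1.661 → 5:3 (1.667)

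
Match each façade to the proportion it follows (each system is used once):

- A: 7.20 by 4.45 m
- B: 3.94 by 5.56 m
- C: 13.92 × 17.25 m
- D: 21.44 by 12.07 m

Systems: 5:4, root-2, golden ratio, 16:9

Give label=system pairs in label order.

A=golden ratio, B=root-2, C=5:4, D=16:9

A = 7.20/4.45 ≈ 1.618 → golden ratio (1.618)
B = 5.56/3.94 ≈ 1.411 → root-2 (1.414)
C = 17.25/13.92 ≈ 1.239 → 5:4 (1.250)
D = 21.44/12.07 ≈ 1.776 → 16:9 (1.778)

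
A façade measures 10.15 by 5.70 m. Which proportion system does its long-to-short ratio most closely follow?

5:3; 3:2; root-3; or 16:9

Ratio = 10.15 / 5.70 ≈ 1.781.
Distances: 5:3 1.667 (Δ 0.114); 3:2 1.500 (Δ 0.281); root-3 1.732 (Δ 0.049); 16:9 1.778 (Δ 0.003).

16:9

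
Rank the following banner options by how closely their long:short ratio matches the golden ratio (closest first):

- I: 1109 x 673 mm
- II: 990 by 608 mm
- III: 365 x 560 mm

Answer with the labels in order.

II, I, III

Ratios: I = 1109 / 673 ≈ 1.648; II = 990 / 608 ≈ 1.628; III = 560 / 365 ≈ 1.534.
|Δ from 1.618|: I 0.030; II 0.010; III 0.084.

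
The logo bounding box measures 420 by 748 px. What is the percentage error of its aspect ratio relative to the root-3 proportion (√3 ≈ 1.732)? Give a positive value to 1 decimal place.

2.8%

Ratio = 748 / 420 ≈ 1.7810.
Ideal root-3 ≈ 1.7321. |1.7810 − 1.7321| / 1.7321 ≈ 2.82% → 2.8%.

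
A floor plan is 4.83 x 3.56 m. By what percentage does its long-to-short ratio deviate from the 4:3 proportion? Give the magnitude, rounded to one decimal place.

Ratio = 4.83 / 3.56 ≈ 1.3567.
Ideal 4:3 ≈ 1.3333. |1.3567 − 1.3333| / 1.3333 ≈ 1.76% → 1.8%.

1.8%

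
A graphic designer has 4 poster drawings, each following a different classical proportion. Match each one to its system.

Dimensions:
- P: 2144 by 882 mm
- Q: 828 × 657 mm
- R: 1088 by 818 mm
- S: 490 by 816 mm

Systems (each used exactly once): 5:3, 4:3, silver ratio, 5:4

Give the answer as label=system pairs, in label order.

P = 2144/882 ≈ 2.431 → silver ratio (2.414)
Q = 828/657 ≈ 1.260 → 5:4 (1.250)
R = 1088/818 ≈ 1.330 → 4:3 (1.333)
S = 816/490 ≈ 1.665 → 5:3 (1.667)

P=silver ratio, Q=5:4, R=4:3, S=5:3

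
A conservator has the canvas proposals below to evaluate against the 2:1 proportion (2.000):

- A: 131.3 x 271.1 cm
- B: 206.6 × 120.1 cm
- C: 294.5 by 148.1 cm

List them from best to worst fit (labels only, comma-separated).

Ratios: A = 271.1 / 131.3 ≈ 2.065; B = 206.6 / 120.1 ≈ 1.720; C = 294.5 / 148.1 ≈ 1.989.
|Δ from 2.000|: A 0.065; B 0.280; C 0.011.

C, A, B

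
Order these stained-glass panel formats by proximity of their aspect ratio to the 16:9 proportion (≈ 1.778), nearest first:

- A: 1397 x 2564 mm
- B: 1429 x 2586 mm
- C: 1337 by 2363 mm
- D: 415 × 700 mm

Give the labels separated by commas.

A: 2564/1397 ≈ 1.835 → |1.835 − 1.778| = 0.057
B: 2586/1429 ≈ 1.810 → |1.810 − 1.778| = 0.032
C: 2363/1337 ≈ 1.767 → |1.767 − 1.778| = 0.011
D: 700/415 ≈ 1.687 → |1.687 − 1.778| = 0.091

C, B, A, D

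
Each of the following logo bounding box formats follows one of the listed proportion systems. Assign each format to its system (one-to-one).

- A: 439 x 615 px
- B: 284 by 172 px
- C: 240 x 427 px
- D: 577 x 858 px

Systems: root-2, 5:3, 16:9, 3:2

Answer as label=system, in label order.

A=root-2, B=5:3, C=16:9, D=3:2

Ratios: A ≈ 1.401; B ≈ 1.651; C ≈ 1.779; D ≈ 1.487.
Targets: root-2 ≈ 1.414; 5:3 ≈ 1.667; 16:9 ≈ 1.778; 3:2 ≈ 1.500.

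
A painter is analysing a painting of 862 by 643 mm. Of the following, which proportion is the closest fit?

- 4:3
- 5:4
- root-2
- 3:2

4:3

862/643 ≈ 1.341. Nearest candidates are 4:3 (1.333, off by 0.008) and root-2 (1.414, off by 0.073).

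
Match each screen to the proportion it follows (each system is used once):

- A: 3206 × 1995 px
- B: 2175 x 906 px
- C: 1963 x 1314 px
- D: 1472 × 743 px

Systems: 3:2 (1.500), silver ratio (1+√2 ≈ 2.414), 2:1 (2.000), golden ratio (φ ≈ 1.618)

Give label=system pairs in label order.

A=golden ratio, B=silver ratio, C=3:2, D=2:1

A = 3206/1995 ≈ 1.607 → golden ratio (1.618)
B = 2175/906 ≈ 2.401 → silver ratio (2.414)
C = 1963/1314 ≈ 1.494 → 3:2 (1.500)
D = 1472/743 ≈ 1.981 → 2:1 (2.000)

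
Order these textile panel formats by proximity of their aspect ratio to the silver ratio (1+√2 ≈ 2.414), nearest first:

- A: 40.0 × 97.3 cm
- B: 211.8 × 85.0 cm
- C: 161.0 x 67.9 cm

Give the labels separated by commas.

A, C, B

A: 97.3/40.0 ≈ 2.433 → |2.433 − 2.414| = 0.019
B: 211.8/85.0 ≈ 2.492 → |2.492 − 2.414| = 0.078
C: 161.0/67.9 ≈ 2.371 → |2.371 − 2.414| = 0.043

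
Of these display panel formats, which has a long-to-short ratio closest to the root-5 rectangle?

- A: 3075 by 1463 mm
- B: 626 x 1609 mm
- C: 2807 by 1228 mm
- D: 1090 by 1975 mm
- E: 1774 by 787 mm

E

Ratios (long/short): A ≈ 2.102; B ≈ 2.570; C ≈ 2.286; D ≈ 1.812; E ≈ 2.254.
root-5 ≈ 2.236; option E is nearest (Δ 0.018).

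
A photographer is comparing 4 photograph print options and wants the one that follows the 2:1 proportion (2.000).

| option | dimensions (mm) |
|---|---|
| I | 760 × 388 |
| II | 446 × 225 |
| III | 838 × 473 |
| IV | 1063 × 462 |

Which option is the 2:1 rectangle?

Target 2:1 ≈ 2.000.
I: 1.959 (Δ0.041)  II: 1.982 (Δ0.018)  III: 1.772 (Δ0.228)  IV: 2.301 (Δ0.301)

II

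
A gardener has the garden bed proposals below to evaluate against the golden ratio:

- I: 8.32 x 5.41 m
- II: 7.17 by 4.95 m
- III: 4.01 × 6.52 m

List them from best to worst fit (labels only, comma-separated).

I: 8.32/5.41 ≈ 1.538 → |1.538 − 1.618| = 0.080
II: 7.17/4.95 ≈ 1.448 → |1.448 − 1.618| = 0.170
III: 6.52/4.01 ≈ 1.626 → |1.626 − 1.618| = 0.008

III, I, II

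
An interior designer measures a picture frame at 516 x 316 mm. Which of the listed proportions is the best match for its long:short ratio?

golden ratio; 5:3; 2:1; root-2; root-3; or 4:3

golden ratio

516/316 ≈ 1.633. Nearest candidates are golden ratio (1.618, off by 0.015) and 5:3 (1.667, off by 0.034).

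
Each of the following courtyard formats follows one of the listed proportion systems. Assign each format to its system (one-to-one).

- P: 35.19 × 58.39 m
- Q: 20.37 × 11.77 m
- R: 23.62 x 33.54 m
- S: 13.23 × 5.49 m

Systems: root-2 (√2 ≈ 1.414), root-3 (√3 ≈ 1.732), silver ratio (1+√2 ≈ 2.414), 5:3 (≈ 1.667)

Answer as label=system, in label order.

Ratios: P ≈ 1.659; Q ≈ 1.731; R ≈ 1.420; S ≈ 2.410.
Targets: root-2 ≈ 1.414; root-3 ≈ 1.732; silver ratio ≈ 2.414; 5:3 ≈ 1.667.

P=5:3, Q=root-3, R=root-2, S=silver ratio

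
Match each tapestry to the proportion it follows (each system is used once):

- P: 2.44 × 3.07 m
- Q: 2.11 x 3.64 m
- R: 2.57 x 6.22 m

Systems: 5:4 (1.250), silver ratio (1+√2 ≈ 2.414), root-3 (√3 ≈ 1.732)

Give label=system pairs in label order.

Ratios: P ≈ 1.258; Q ≈ 1.725; R ≈ 2.420.
Targets: 5:4 ≈ 1.250; silver ratio ≈ 2.414; root-3 ≈ 1.732.

P=5:4, Q=root-3, R=silver ratio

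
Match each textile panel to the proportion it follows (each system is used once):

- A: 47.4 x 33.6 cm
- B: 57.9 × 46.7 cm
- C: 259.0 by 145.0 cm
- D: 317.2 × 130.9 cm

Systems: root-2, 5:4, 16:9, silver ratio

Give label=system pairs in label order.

A=root-2, B=5:4, C=16:9, D=silver ratio

Ratios: A ≈ 1.411; B ≈ 1.240; C ≈ 1.786; D ≈ 2.423.
Targets: root-2 ≈ 1.414; 5:4 ≈ 1.250; 16:9 ≈ 1.778; silver ratio ≈ 2.414.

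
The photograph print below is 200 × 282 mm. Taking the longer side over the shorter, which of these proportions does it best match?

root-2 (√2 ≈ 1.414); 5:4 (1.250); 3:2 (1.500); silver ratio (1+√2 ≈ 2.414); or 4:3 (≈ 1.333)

282/200 ≈ 1.410. Nearest candidates are root-2 (1.414, off by 0.004) and 4:3 (1.333, off by 0.077).

root-2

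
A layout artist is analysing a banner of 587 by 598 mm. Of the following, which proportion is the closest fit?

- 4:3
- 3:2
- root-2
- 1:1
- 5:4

Ratio = 598 / 587 ≈ 1.019.
Distances: 4:3 1.333 (Δ 0.314); 3:2 1.500 (Δ 0.481); root-2 1.414 (Δ 0.395); 1:1 1.000 (Δ 0.019); 5:4 1.250 (Δ 0.231).

1:1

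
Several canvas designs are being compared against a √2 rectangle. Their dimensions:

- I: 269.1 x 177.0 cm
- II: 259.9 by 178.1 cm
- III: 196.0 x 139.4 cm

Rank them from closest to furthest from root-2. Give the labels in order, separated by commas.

III, II, I

I: 269.1/177.0 ≈ 1.520 → |1.520 − 1.414| = 0.106
II: 259.9/178.1 ≈ 1.459 → |1.459 − 1.414| = 0.045
III: 196.0/139.4 ≈ 1.406 → |1.406 − 1.414| = 0.008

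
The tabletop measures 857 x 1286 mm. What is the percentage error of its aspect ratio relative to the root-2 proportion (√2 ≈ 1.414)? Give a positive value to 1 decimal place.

6.1%

Ratio = 1286 / 857 ≈ 1.5006.
Ideal root-2 ≈ 1.4142. |1.5006 − 1.4142| / 1.4142 ≈ 6.11% → 6.1%.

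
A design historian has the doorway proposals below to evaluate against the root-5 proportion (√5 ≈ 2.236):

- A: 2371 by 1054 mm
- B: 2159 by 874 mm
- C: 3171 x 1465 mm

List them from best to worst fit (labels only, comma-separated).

Ratios: A = 2371 / 1054 ≈ 2.250; B = 2159 / 874 ≈ 2.470; C = 3171 / 1465 ≈ 2.165.
|Δ from 2.236|: A 0.014; B 0.234; C 0.071.

A, C, B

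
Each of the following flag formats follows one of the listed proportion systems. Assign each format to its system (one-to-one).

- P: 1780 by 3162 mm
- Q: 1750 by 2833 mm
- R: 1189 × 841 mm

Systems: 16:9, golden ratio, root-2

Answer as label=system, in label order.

P = 3162/1780 ≈ 1.776 → 16:9 (1.778)
Q = 2833/1750 ≈ 1.619 → golden ratio (1.618)
R = 1189/841 ≈ 1.414 → root-2 (1.414)

P=16:9, Q=golden ratio, R=root-2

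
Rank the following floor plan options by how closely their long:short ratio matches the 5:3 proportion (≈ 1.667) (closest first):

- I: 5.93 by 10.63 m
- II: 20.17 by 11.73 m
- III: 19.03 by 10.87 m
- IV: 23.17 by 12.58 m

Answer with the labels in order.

II, III, I, IV

Ratios: I = 10.63 / 5.93 ≈ 1.793; II = 20.17 / 11.73 ≈ 1.720; III = 19.03 / 10.87 ≈ 1.751; IV = 23.17 / 12.58 ≈ 1.842.
|Δ from 1.667|: I 0.126; II 0.053; III 0.084; IV 0.175.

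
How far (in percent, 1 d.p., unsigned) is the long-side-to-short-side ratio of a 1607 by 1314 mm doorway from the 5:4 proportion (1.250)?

Ratio = 1607 / 1314 ≈ 1.2230.
Ideal 5:4 = 1.2500. |1.2230 − 1.2500| / 1.2500 ≈ 2.16% → 2.2%.

2.2%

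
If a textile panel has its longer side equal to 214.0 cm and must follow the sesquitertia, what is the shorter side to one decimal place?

160.5 cm

4:3 ≈ 1.33333.
Shorter side = 214.0 ÷ 1.33333 ≈ 160.500 → 160.5 cm.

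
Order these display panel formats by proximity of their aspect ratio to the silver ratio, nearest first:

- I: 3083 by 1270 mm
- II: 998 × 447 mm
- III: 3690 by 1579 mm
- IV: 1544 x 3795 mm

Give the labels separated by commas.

I, IV, III, II

I: 3083/1270 ≈ 2.428 → |2.428 − 2.414| = 0.014
II: 998/447 ≈ 2.233 → |2.233 − 2.414| = 0.181
III: 3690/1579 ≈ 2.337 → |2.337 − 2.414| = 0.077
IV: 3795/1544 ≈ 2.458 → |2.458 − 2.414| = 0.044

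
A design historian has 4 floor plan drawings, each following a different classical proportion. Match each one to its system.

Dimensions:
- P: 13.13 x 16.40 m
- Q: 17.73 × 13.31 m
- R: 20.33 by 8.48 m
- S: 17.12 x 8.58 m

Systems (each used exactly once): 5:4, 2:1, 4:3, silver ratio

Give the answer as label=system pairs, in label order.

P=5:4, Q=4:3, R=silver ratio, S=2:1

P = 16.40/13.13 ≈ 1.249 → 5:4 (1.250)
Q = 17.73/13.31 ≈ 1.332 → 4:3 (1.333)
R = 20.33/8.48 ≈ 2.397 → silver ratio (2.414)
S = 17.12/8.58 ≈ 1.995 → 2:1 (2.000)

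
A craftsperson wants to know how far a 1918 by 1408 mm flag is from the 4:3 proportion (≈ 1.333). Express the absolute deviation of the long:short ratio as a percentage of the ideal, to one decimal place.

Ratio = 1918 / 1408 ≈ 1.3622.
Ideal 4:3 ≈ 1.3333. |1.3622 − 1.3333| / 1.3333 ≈ 2.17% → 2.2%.

2.2%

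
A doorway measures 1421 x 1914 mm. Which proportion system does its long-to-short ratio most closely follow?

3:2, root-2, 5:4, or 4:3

1914/1421 ≈ 1.347. Nearest candidates are 4:3 (1.333, off by 0.014) and root-2 (1.414, off by 0.067).

4:3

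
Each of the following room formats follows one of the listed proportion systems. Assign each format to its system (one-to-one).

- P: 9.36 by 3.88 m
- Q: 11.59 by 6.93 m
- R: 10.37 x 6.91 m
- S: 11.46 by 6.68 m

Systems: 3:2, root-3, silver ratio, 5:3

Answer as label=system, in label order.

P=silver ratio, Q=5:3, R=3:2, S=root-3

Ratios: P ≈ 2.412; Q ≈ 1.672; R ≈ 1.501; S ≈ 1.716.
Targets: 3:2 ≈ 1.500; root-3 ≈ 1.732; silver ratio ≈ 2.414; 5:3 ≈ 1.667.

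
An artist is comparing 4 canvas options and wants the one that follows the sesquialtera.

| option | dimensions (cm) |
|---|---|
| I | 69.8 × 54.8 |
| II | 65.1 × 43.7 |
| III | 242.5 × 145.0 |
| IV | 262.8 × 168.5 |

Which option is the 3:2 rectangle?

II

Target 3:2 ≈ 1.500.
I: 1.274 (Δ0.226)  II: 1.490 (Δ0.010)  III: 1.672 (Δ0.172)  IV: 1.560 (Δ0.060)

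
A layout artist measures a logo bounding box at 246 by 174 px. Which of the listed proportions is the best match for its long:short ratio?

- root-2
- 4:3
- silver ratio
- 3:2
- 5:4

246/174 ≈ 1.414. Nearest candidates are root-2 (1.414, off by 0.000) and 4:3 (1.333, off by 0.081).

root-2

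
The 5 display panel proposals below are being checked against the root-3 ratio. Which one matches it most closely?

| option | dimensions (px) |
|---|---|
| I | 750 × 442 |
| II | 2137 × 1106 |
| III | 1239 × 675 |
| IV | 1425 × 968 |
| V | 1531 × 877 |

V

Target root-3 ≈ 1.732.
I: 1.697 (Δ0.035)  II: 1.932 (Δ0.200)  III: 1.836 (Δ0.104)  IV: 1.472 (Δ0.260)  V: 1.746 (Δ0.014)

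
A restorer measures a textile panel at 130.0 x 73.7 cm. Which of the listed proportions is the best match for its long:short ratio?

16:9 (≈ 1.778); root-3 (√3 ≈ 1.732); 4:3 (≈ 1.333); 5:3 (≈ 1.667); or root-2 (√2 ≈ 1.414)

16:9

130.0/73.7 ≈ 1.764. Nearest candidates are 16:9 (1.778, off by 0.014) and root-3 (1.732, off by 0.032).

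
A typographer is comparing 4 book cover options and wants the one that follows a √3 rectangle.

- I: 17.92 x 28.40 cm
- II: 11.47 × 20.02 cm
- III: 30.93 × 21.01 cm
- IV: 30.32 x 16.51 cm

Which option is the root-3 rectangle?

II

Target root-3 ≈ 1.732.
I: 1.585 (Δ0.147)  II: 1.745 (Δ0.013)  III: 1.472 (Δ0.260)  IV: 1.836 (Δ0.104)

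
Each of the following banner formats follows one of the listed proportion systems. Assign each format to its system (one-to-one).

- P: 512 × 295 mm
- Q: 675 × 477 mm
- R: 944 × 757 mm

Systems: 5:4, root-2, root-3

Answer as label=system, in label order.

P=root-3, Q=root-2, R=5:4

P = 512/295 ≈ 1.736 → root-3 (1.732)
Q = 675/477 ≈ 1.415 → root-2 (1.414)
R = 944/757 ≈ 1.247 → 5:4 (1.250)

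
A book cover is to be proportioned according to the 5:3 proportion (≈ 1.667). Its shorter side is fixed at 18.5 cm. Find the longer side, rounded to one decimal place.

30.8 cm

5:3 ≈ 1.66667.
Longer side = 18.5 × 1.66667 ≈ 30.833 → 30.8 cm.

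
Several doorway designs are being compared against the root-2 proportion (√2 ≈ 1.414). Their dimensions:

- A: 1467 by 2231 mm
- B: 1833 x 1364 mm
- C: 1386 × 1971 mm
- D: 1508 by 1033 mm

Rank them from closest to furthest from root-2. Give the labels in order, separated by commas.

C, D, B, A

Ratios: A = 2231 / 1467 ≈ 1.521; B = 1833 / 1364 ≈ 1.344; C = 1971 / 1386 ≈ 1.422; D = 1508 / 1033 ≈ 1.460.
|Δ from 1.414|: A 0.107; B 0.070; C 0.008; D 0.046.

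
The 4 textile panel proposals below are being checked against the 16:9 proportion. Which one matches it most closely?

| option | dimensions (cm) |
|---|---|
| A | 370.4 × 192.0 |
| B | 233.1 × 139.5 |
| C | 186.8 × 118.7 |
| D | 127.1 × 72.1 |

Ratios (long/short): A ≈ 1.929; B ≈ 1.671; C ≈ 1.574; D ≈ 1.763.
16:9 ≈ 1.778; option D is nearest (Δ 0.015).

D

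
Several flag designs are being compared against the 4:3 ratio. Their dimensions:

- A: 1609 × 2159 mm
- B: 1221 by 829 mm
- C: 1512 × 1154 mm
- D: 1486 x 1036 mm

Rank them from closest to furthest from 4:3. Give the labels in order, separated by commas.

A, C, D, B

Ratios: A = 2159 / 1609 ≈ 1.342; B = 1221 / 829 ≈ 1.473; C = 1512 / 1154 ≈ 1.310; D = 1486 / 1036 ≈ 1.434.
|Δ from 1.333|: A 0.009; B 0.140; C 0.023; D 0.101.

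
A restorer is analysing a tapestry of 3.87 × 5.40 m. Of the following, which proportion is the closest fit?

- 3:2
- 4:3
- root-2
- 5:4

root-2

5.40/3.87 ≈ 1.395. Nearest candidates are root-2 (1.414, off by 0.019) and 4:3 (1.333, off by 0.062).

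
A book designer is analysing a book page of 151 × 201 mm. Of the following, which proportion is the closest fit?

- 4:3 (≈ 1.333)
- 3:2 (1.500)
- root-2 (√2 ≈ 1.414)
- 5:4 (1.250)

4:3

201/151 ≈ 1.331. Nearest candidates are 4:3 (1.333, off by 0.002) and 5:4 (1.250, off by 0.081).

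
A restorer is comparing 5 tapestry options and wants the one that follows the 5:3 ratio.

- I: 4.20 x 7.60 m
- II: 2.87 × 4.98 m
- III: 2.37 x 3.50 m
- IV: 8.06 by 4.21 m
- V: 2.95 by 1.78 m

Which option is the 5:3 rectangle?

V

Ratios (long/short): I ≈ 1.810; II ≈ 1.735; III ≈ 1.477; IV ≈ 1.914; V ≈ 1.657.
5:3 ≈ 1.667; option V is nearest (Δ 0.010).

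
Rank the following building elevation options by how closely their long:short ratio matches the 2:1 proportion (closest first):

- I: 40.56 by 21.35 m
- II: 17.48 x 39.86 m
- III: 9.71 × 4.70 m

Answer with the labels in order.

Ratios: I = 40.56 / 21.35 ≈ 1.900; II = 39.86 / 17.48 ≈ 2.280; III = 9.71 / 4.70 ≈ 2.066.
|Δ from 2.000|: I 0.100; II 0.280; III 0.066.

III, I, II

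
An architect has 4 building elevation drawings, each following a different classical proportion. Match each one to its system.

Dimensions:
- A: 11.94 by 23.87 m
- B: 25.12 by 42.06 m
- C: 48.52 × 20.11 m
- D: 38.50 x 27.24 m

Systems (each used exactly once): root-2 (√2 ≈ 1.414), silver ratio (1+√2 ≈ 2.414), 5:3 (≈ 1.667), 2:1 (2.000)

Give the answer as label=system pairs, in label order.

A = 23.87/11.94 ≈ 1.999 → 2:1 (2.000)
B = 42.06/25.12 ≈ 1.674 → 5:3 (1.667)
C = 48.52/20.11 ≈ 2.413 → silver ratio (2.414)
D = 38.50/27.24 ≈ 1.413 → root-2 (1.414)

A=2:1, B=5:3, C=silver ratio, D=root-2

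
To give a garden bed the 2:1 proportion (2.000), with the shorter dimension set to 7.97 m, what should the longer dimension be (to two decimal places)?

2:1 = 2.00000.
Longer side = 7.97 × 2.00000 ≈ 15.9400 → 15.94 m.

15.94 m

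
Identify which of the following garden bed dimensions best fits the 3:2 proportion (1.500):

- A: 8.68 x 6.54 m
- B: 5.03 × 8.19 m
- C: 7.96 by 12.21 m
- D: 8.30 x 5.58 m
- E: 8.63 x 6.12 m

D

Target 3:2 ≈ 1.500.
A: 1.327 (Δ0.173)  B: 1.628 (Δ0.128)  C: 1.534 (Δ0.034)  D: 1.487 (Δ0.013)  E: 1.410 (Δ0.090)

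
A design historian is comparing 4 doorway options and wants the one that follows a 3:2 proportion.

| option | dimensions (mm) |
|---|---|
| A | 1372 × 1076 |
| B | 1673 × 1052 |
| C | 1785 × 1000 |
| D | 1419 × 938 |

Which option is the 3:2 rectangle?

D

Ratios (long/short): A ≈ 1.275; B ≈ 1.590; C ≈ 1.785; D ≈ 1.513.
3:2 ≈ 1.500; option D is nearest (Δ 0.013).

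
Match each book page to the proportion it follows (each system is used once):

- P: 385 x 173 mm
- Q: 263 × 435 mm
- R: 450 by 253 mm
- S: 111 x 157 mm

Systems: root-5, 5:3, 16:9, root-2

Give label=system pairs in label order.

P = 385/173 ≈ 2.225 → root-5 (2.236)
Q = 435/263 ≈ 1.654 → 5:3 (1.667)
R = 450/253 ≈ 1.779 → 16:9 (1.778)
S = 157/111 ≈ 1.414 → root-2 (1.414)

P=root-5, Q=5:3, R=16:9, S=root-2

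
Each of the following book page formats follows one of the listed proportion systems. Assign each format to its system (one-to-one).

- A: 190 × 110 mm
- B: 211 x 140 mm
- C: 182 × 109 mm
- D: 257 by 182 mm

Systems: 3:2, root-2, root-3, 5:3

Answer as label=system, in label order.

A=root-3, B=3:2, C=5:3, D=root-2

Ratios: A ≈ 1.727; B ≈ 1.507; C ≈ 1.670; D ≈ 1.412.
Targets: 3:2 ≈ 1.500; root-2 ≈ 1.414; root-3 ≈ 1.732; 5:3 ≈ 1.667.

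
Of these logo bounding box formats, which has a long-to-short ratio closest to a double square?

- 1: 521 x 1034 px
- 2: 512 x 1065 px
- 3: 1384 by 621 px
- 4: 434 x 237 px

Target 2:1 ≈ 2.000.
1: 1.985 (Δ0.015)  2: 2.080 (Δ0.080)  3: 2.229 (Δ0.229)  4: 1.831 (Δ0.169)

1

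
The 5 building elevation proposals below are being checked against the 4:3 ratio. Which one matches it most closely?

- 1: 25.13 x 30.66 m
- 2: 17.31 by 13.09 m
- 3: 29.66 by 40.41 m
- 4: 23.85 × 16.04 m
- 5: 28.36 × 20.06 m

2

Target 4:3 ≈ 1.333.
1: 1.220 (Δ0.113)  2: 1.322 (Δ0.011)  3: 1.362 (Δ0.029)  4: 1.487 (Δ0.154)  5: 1.414 (Δ0.081)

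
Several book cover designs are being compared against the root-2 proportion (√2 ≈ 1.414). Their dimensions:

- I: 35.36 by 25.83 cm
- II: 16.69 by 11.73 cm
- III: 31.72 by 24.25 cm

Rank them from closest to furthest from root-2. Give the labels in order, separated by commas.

II, I, III

I: 35.36/25.83 ≈ 1.369 → |1.369 − 1.414| = 0.045
II: 16.69/11.73 ≈ 1.423 → |1.423 − 1.414| = 0.009
III: 31.72/24.25 ≈ 1.308 → |1.308 − 1.414| = 0.106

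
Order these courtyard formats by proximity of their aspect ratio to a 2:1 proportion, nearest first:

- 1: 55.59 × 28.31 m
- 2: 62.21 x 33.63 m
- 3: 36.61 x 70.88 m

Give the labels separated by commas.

1, 3, 2

1: 55.59/28.31 ≈ 1.964 → |1.964 − 2.000| = 0.036
2: 62.21/33.63 ≈ 1.850 → |1.850 − 2.000| = 0.150
3: 70.88/36.61 ≈ 1.936 → |1.936 − 2.000| = 0.064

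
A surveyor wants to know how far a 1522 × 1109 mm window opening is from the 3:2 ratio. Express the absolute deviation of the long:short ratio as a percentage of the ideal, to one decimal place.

8.5%

Ratio = 1522 / 1109 ≈ 1.3724.
Ideal 3:2 = 1.5000. |1.3724 − 1.5000| / 1.5000 ≈ 8.51% → 8.5%.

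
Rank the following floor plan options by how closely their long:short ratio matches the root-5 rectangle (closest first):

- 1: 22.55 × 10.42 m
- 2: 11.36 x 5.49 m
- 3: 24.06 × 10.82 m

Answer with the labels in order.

3, 1, 2

1: 22.55/10.42 ≈ 2.164 → |2.164 − 2.236| = 0.072
2: 11.36/5.49 ≈ 2.069 → |2.069 − 2.236| = 0.167
3: 24.06/10.82 ≈ 2.224 → |2.224 − 2.236| = 0.012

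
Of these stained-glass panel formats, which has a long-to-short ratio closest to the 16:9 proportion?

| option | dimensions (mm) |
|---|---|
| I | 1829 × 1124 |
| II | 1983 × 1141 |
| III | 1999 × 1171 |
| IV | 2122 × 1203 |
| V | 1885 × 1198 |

IV

Ratios (long/short): I ≈ 1.627; II ≈ 1.738; III ≈ 1.707; IV ≈ 1.764; V ≈ 1.573.
16:9 ≈ 1.778; option IV is nearest (Δ 0.014).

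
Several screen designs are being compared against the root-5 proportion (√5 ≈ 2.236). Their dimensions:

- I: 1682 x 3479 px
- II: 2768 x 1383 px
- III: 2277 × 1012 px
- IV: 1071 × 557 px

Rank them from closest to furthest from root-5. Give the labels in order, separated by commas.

I: 3479/1682 ≈ 2.068 → |2.068 − 2.236| = 0.168
II: 2768/1383 ≈ 2.001 → |2.001 − 2.236| = 0.235
III: 2277/1012 ≈ 2.250 → |2.250 − 2.236| = 0.014
IV: 1071/557 ≈ 1.923 → |1.923 − 2.236| = 0.313

III, I, II, IV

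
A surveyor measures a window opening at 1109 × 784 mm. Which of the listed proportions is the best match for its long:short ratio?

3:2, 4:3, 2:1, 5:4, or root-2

root-2

Ratio = 1109 / 784 ≈ 1.415.
Distances: 3:2 1.500 (Δ 0.085); 4:3 1.333 (Δ 0.082); 2:1 2.000 (Δ 0.585); 5:4 1.250 (Δ 0.165); root-2 1.414 (Δ 0.001).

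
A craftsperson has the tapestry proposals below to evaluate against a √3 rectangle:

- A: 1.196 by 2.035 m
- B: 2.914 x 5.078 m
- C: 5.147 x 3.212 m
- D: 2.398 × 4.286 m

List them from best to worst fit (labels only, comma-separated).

Ratios: A = 2.035 / 1.196 ≈ 1.702; B = 5.078 / 2.914 ≈ 1.743; C = 5.147 / 3.212 ≈ 1.602; D = 4.286 / 2.398 ≈ 1.787.
|Δ from 1.732|: A 0.030; B 0.011; C 0.130; D 0.055.

B, A, D, C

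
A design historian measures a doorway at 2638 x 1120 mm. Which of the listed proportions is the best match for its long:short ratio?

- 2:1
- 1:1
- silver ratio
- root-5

Ratio = 2638 / 1120 ≈ 2.355.
Distances: 2:1 2.000 (Δ 0.355); 1:1 1.000 (Δ 1.355); silver ratio 2.414 (Δ 0.059); root-5 2.236 (Δ 0.119).

silver ratio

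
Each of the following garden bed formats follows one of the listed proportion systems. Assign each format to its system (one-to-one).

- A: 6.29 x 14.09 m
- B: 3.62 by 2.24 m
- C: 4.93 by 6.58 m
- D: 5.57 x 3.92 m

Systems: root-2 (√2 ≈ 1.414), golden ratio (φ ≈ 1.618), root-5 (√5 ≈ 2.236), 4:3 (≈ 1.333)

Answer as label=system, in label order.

A = 14.09/6.29 ≈ 2.240 → root-5 (2.236)
B = 3.62/2.24 ≈ 1.616 → golden ratio (1.618)
C = 6.58/4.93 ≈ 1.335 → 4:3 (1.333)
D = 5.57/3.92 ≈ 1.421 → root-2 (1.414)

A=root-5, B=golden ratio, C=4:3, D=root-2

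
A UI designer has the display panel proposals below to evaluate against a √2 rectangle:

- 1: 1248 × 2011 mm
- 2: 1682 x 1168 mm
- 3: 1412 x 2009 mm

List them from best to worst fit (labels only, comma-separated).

1: 2011/1248 ≈ 1.611 → |1.611 − 1.414| = 0.197
2: 1682/1168 ≈ 1.440 → |1.440 − 1.414| = 0.026
3: 2009/1412 ≈ 1.423 → |1.423 − 1.414| = 0.009

3, 2, 1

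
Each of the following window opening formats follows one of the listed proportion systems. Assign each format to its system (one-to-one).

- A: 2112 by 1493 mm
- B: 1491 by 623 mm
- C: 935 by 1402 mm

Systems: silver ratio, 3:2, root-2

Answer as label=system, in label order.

A = 2112/1493 ≈ 1.415 → root-2 (1.414)
B = 1491/623 ≈ 2.393 → silver ratio (2.414)
C = 1402/935 ≈ 1.499 → 3:2 (1.500)

A=root-2, B=silver ratio, C=3:2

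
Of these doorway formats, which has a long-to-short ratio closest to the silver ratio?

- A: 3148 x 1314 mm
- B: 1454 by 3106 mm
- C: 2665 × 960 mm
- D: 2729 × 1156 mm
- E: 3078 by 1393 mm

A

Ratios (long/short): A ≈ 2.396; B ≈ 2.136; C ≈ 2.776; D ≈ 2.361; E ≈ 2.210.
silver ratio ≈ 2.414; option A is nearest (Δ 0.018).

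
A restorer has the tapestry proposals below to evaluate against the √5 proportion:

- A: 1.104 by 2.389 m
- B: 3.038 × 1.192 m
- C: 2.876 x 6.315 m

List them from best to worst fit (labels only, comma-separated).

C, A, B

A: 2.389/1.104 ≈ 2.164 → |2.164 − 2.236| = 0.072
B: 3.038/1.192 ≈ 2.549 → |2.549 − 2.236| = 0.313
C: 6.315/2.876 ≈ 2.196 → |2.196 − 2.236| = 0.040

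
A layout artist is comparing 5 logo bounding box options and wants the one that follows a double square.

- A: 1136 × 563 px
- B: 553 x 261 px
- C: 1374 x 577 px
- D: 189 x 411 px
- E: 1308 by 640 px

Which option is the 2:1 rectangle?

A

Ratios (long/short): A ≈ 2.018; B ≈ 2.119; C ≈ 2.381; D ≈ 2.175; E ≈ 2.044.
2:1 ≈ 2.000; option A is nearest (Δ 0.018).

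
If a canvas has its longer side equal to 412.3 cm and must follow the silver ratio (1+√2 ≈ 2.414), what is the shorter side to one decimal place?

170.8 cm

silver ratio ≈ 2.41421.
Shorter side = 412.3 ÷ 2.41421 ≈ 170.781 → 170.8 cm.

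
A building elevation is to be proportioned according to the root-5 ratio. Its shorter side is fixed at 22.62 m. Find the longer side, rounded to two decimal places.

50.58 m

root-5 ≈ 2.23607.
Longer side = 22.62 × 2.23607 ≈ 50.5799 → 50.58 m.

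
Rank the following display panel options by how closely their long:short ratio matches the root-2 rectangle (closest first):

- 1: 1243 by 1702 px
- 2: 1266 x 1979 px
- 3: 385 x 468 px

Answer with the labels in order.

1, 2, 3

Ratios: 1 = 1702 / 1243 ≈ 1.369; 2 = 1979 / 1266 ≈ 1.563; 3 = 468 / 385 ≈ 1.216.
|Δ from 1.414|: 1 0.045; 2 0.149; 3 0.198.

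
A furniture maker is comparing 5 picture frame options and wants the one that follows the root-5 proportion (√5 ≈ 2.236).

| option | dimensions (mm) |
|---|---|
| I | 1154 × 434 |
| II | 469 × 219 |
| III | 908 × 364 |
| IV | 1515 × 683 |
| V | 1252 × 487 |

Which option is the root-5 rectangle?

Target root-5 ≈ 2.236.
I: 2.659 (Δ0.423)  II: 2.142 (Δ0.094)  III: 2.495 (Δ0.259)  IV: 2.218 (Δ0.018)  V: 2.571 (Δ0.335)

IV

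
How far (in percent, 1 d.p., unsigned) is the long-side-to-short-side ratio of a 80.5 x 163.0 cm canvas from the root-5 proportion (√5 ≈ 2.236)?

9.4%

Ratio = 163.0 / 80.5 ≈ 2.0248.
Ideal root-5 ≈ 2.2361. |2.0248 − 2.2361| / 2.2361 ≈ 9.45% → 9.4%.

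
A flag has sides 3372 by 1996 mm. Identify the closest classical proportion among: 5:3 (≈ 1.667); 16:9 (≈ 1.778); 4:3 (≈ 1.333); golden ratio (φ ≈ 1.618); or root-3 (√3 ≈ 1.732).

5:3

Ratio = 3372 / 1996 ≈ 1.689.
Distances: 5:3 1.667 (Δ 0.022); 16:9 1.778 (Δ 0.089); 4:3 1.333 (Δ 0.356); golden ratio 1.618 (Δ 0.071); root-3 1.732 (Δ 0.043).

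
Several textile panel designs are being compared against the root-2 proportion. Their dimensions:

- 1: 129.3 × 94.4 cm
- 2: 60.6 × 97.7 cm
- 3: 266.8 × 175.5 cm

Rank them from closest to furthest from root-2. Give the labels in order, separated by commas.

1, 3, 2

Ratios: 1 = 129.3 / 94.4 ≈ 1.370; 2 = 97.7 / 60.6 ≈ 1.612; 3 = 266.8 / 175.5 ≈ 1.520.
|Δ from 1.414|: 1 0.044; 2 0.198; 3 0.106.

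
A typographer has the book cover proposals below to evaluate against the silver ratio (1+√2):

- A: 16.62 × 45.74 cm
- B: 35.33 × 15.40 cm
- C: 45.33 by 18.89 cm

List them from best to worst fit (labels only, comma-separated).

A: 45.74/16.62 ≈ 2.752 → |2.752 − 2.414| = 0.338
B: 35.33/15.40 ≈ 2.294 → |2.294 − 2.414| = 0.120
C: 45.33/18.89 ≈ 2.400 → |2.400 − 2.414| = 0.014

C, B, A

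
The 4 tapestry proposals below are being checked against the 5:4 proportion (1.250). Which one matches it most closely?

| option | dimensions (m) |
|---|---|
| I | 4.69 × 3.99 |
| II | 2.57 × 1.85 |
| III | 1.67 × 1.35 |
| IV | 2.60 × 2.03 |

Ratios (long/short): I ≈ 1.175; II ≈ 1.389; III ≈ 1.237; IV ≈ 1.281.
5:4 ≈ 1.250; option III is nearest (Δ 0.013).

III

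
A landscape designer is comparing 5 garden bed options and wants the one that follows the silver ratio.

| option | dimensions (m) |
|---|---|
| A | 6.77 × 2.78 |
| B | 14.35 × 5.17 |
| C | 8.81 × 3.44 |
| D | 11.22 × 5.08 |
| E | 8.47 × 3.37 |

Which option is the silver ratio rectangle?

A

Ratios (long/short): A ≈ 2.435; B ≈ 2.776; C ≈ 2.561; D ≈ 2.209; E ≈ 2.513.
silver ratio ≈ 2.414; option A is nearest (Δ 0.021).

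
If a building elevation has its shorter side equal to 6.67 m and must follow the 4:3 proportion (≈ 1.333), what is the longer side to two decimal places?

8.89 m

4:3 ≈ 1.33333.
Longer side = 6.67 × 1.33333 ≈ 8.8933 → 8.89 m.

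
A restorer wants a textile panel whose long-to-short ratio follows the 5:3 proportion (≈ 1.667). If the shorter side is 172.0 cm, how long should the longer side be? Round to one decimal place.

286.7 cm

5:3 ≈ 1.66667.
Longer side = 172.0 × 1.66667 ≈ 286.667 → 286.7 cm.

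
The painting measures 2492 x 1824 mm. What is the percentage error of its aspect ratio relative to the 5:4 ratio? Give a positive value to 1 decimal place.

9.3%

Ratio = 2492 / 1824 ≈ 1.3662.
Ideal 5:4 = 1.2500. |1.3662 − 1.2500| / 1.2500 ≈ 9.30% → 9.3%.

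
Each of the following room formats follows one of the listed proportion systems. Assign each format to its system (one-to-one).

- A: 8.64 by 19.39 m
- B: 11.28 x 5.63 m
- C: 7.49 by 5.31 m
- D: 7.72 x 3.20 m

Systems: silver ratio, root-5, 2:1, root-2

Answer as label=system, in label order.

Ratios: A ≈ 2.244; B ≈ 2.004; C ≈ 1.411; D ≈ 2.412.
Targets: silver ratio ≈ 2.414; root-5 ≈ 2.236; 2:1 ≈ 2.000; root-2 ≈ 1.414.

A=root-5, B=2:1, C=root-2, D=silver ratio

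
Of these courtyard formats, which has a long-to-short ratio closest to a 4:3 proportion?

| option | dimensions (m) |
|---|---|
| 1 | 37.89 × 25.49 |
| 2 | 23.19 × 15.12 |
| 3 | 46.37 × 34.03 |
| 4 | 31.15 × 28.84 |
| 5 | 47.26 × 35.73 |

Target 4:3 ≈ 1.333.
1: 1.486 (Δ0.153)  2: 1.534 (Δ0.201)  3: 1.363 (Δ0.030)  4: 1.080 (Δ0.253)  5: 1.323 (Δ0.010)

5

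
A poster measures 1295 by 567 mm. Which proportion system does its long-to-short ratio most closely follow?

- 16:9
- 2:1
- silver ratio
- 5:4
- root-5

1295/567 ≈ 2.284. Nearest candidates are root-5 (2.236, off by 0.048) and silver ratio (2.414, off by 0.130).

root-5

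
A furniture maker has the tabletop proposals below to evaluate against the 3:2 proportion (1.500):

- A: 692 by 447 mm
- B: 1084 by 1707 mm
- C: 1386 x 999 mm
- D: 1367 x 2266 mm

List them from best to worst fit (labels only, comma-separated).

A, B, C, D

A: 692/447 ≈ 1.548 → |1.548 − 1.500| = 0.048
B: 1707/1084 ≈ 1.575 → |1.575 − 1.500| = 0.075
C: 1386/999 ≈ 1.387 → |1.387 − 1.500| = 0.113
D: 2266/1367 ≈ 1.658 → |1.658 − 1.500| = 0.158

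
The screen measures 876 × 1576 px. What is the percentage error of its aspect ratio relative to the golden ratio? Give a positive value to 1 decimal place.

Ratio = 1576 / 876 ≈ 1.7991.
Ideal golden ratio ≈ 1.6180. |1.7991 − 1.6180| / 1.6180 ≈ 11.19% → 11.2%.

11.2%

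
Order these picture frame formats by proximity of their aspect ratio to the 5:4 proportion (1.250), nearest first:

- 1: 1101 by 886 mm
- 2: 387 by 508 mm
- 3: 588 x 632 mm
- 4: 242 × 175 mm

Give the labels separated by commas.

Ratios: 1 = 1101 / 886 ≈ 1.243; 2 = 508 / 387 ≈ 1.313; 3 = 632 / 588 ≈ 1.075; 4 = 242 / 175 ≈ 1.383.
|Δ from 1.250|: 1 0.007; 2 0.063; 3 0.175; 4 0.133.

1, 2, 4, 3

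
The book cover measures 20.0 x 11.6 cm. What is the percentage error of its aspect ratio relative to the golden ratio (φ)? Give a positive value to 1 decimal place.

Ratio = 20.0 / 11.6 ≈ 1.7241.
Ideal golden ratio ≈ 1.6180. |1.7241 − 1.6180| / 1.6180 ≈ 6.56% → 6.6%.

6.6%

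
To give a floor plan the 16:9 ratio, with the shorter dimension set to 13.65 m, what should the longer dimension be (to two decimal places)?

16:9 ≈ 1.77778.
Longer side = 13.65 × 1.77778 ≈ 24.2667 → 24.27 m.

24.27 m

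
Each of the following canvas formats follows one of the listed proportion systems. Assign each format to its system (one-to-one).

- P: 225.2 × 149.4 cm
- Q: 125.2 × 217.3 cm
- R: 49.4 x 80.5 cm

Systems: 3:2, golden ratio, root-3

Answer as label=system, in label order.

P = 225.2/149.4 ≈ 1.507 → 3:2 (1.500)
Q = 217.3/125.2 ≈ 1.736 → root-3 (1.732)
R = 80.5/49.4 ≈ 1.630 → golden ratio (1.618)

P=3:2, Q=root-3, R=golden ratio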